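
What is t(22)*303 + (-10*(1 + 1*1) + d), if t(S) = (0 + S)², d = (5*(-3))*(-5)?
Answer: 146707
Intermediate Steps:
d = 75 (d = -15*(-5) = 75)
t(S) = S²
t(22)*303 + (-10*(1 + 1*1) + d) = 22²*303 + (-10*(1 + 1*1) + 75) = 484*303 + (-10*(1 + 1) + 75) = 146652 + (-10*2 + 75) = 146652 + (-20 + 75) = 146652 + 55 = 146707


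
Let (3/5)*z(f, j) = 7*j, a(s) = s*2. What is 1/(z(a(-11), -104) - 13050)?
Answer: -3/42790 ≈ -7.0110e-5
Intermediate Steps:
a(s) = 2*s
z(f, j) = 35*j/3 (z(f, j) = 5*(7*j)/3 = 35*j/3)
1/(z(a(-11), -104) - 13050) = 1/((35/3)*(-104) - 13050) = 1/(-3640/3 - 13050) = 1/(-42790/3) = -3/42790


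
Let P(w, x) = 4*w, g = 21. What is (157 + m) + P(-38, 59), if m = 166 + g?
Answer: 192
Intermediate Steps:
m = 187 (m = 166 + 21 = 187)
(157 + m) + P(-38, 59) = (157 + 187) + 4*(-38) = 344 - 152 = 192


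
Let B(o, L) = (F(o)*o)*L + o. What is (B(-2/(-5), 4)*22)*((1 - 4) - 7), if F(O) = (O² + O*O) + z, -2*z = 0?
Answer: -5016/25 ≈ -200.64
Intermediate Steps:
z = 0 (z = -½*0 = 0)
F(O) = 2*O² (F(O) = (O² + O*O) + 0 = (O² + O²) + 0 = 2*O² + 0 = 2*O²)
B(o, L) = o + 2*L*o³ (B(o, L) = ((2*o²)*o)*L + o = (2*o³)*L + o = 2*L*o³ + o = o + 2*L*o³)
(B(-2/(-5), 4)*22)*((1 - 4) - 7) = ((-2/(-5) + 2*4*(-2/(-5))³)*22)*((1 - 4) - 7) = ((-2*(-⅕) + 2*4*(-2*(-⅕))³)*22)*(-3 - 7) = ((⅖ + 2*4*(⅖)³)*22)*(-10) = ((⅖ + 2*4*(8/125))*22)*(-10) = ((⅖ + 64/125)*22)*(-10) = ((114/125)*22)*(-10) = (2508/125)*(-10) = -5016/25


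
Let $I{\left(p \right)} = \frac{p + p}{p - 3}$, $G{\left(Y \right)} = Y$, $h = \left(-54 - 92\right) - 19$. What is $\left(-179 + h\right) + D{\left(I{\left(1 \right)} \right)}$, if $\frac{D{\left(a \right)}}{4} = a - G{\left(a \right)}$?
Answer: $-344$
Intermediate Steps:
$h = -165$ ($h = -146 - 19 = -165$)
$I{\left(p \right)} = \frac{2 p}{-3 + p}$
$D{\left(a \right)} = 0$ ($D{\left(a \right)} = 4 \left(a - a\right) = 4 \cdot 0 = 0$)
$\left(-179 + h\right) + D{\left(I{\left(1 \right)} \right)} = \left(-179 - 165\right) + 0 = -344 + 0 = -344$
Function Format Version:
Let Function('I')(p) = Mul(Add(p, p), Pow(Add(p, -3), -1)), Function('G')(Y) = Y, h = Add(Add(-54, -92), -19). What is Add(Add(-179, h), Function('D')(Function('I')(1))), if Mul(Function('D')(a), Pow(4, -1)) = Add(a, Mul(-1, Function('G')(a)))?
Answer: -344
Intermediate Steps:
h = -165 (h = Add(-146, -19) = -165)
Function('I')(p) = Mul(2, p, Pow(Add(-3, p), -1)) (Function('I')(p) = Mul(Mul(2, p), Pow(Add(-3, p), -1)) = Mul(2, p, Pow(Add(-3, p), -1)))
Function('D')(a) = 0 (Function('D')(a) = Mul(4, Add(a, Mul(-1, a))) = Mul(4, 0) = 0)
Add(Add(-179, h), Function('D')(Function('I')(1))) = Add(Add(-179, -165), 0) = Add(-344, 0) = -344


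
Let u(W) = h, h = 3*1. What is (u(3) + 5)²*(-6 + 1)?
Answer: -320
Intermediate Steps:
h = 3
u(W) = 3
(u(3) + 5)²*(-6 + 1) = (3 + 5)²*(-6 + 1) = 8²*(-5) = 64*(-5) = -320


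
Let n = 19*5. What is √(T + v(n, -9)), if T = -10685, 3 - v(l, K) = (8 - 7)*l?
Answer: I*√10777 ≈ 103.81*I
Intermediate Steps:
n = 95
v(l, K) = 3 - l (v(l, K) = 3 - (8 - 7)*l = 3 - l)
√(T + v(n, -9)) = √(-10685 + (3 - 1*95)) = √(-10685 + (3 - 95)) = √(-10685 - 92) = √(-10777) = I*√10777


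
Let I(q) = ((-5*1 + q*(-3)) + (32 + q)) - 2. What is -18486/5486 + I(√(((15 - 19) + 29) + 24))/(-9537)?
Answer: -616648/182937 ≈ -3.3708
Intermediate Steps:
I(q) = 25 - 2*q (I(q) = ((-5 - 3*q) + (32 + q)) - 2 = (27 - 2*q) - 2 = 25 - 2*q)
-18486/5486 + I(√(((15 - 19) + 29) + 24))/(-9537) = -18486/5486 + (25 - 2*√(((15 - 19) + 29) + 24))/(-9537) = -18486*1/5486 + (25 - 2*√((-4 + 29) + 24))*(-1/9537) = -711/211 + (25 - 2*√(25 + 24))*(-1/9537) = -711/211 + (25 - 2*√49)*(-1/9537) = -711/211 + (25 - 2*7)*(-1/9537) = -711/211 + (25 - 14)*(-1/9537) = -711/211 + 11*(-1/9537) = -711/211 - 1/867 = -616648/182937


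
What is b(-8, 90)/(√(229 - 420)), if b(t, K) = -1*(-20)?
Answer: -20*I*√191/191 ≈ -1.4471*I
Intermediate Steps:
b(t, K) = 20
b(-8, 90)/(√(229 - 420)) = 20/(√(229 - 420)) = 20/(√(-191)) = 20/((I*√191)) = 20*(-I*√191/191) = -20*I*√191/191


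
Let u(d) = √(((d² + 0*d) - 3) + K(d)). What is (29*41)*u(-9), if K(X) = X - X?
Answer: 1189*√78 ≈ 10501.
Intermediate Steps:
K(X) = 0
u(d) = √(-3 + d²) (u(d) = √(((d² + 0*d) - 3) + 0) = √(((d² + 0) - 3) + 0) = √((d² - 3) + 0) = √((-3 + d²) + 0) = √(-3 + d²))
(29*41)*u(-9) = (29*41)*√(-3 + (-9)²) = 1189*√(-3 + 81) = 1189*√78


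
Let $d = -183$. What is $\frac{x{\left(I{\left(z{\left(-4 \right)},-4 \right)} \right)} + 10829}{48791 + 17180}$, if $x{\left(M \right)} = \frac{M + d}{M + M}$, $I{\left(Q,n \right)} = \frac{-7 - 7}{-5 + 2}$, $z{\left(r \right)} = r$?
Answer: $\frac{302677}{1847188} \approx 0.16386$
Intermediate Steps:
$I{\left(Q,n \right)} = \frac{14}{3}$ ($I{\left(Q,n \right)} = - \frac{14}{-3} = \left(-14\right) \left(- \frac{1}{3}\right) = \frac{14}{3}$)
$x{\left(M \right)} = \frac{-183 + M}{2 M}$ ($x{\left(M \right)} = \frac{M - 183}{M + M} = \frac{-183 + M}{2 M}$)
$\frac{x{\left(I{\left(z{\left(-4 \right)},-4 \right)} \right)} + 10829}{48791 + 17180} = \frac{\frac{-183 + \frac{14}{3}}{2 \cdot \frac{14}{3}} + 10829}{48791 + 17180} = \frac{\frac{1}{2} \cdot \frac{3}{14} \left(- \frac{535}{3}\right) + 10829}{65971} = \left(- \frac{535}{28} + 10829\right) \frac{1}{65971} = \frac{302677}{28} \cdot \frac{1}{65971} = \frac{302677}{1847188}$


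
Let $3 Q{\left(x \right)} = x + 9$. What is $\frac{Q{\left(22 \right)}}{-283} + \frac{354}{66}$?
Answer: $\frac{49750}{9339} \approx 5.3271$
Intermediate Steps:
$Q{\left(x \right)} = 3 + \frac{x}{3}$ ($Q{\left(x \right)} = \frac{x + 9}{3} = \frac{9 + x}{3} = 3 + \frac{x}{3}$)
$\frac{Q{\left(22 \right)}}{-283} + \frac{354}{66} = \frac{3 + \frac{1}{3} \cdot 22}{-283} + \frac{354}{66} = \left(3 + \frac{22}{3}\right) \left(- \frac{1}{283}\right) + 354 \cdot \frac{1}{66} = \frac{31}{3} \left(- \frac{1}{283}\right) + \frac{59}{11} = - \frac{31}{849} + \frac{59}{11} = \frac{49750}{9339}$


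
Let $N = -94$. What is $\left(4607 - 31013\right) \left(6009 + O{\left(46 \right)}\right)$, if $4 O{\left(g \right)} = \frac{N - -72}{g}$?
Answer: $- \frac{7298842851}{46} \approx -1.5867 \cdot 10^{8}$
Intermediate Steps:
$O{\left(g \right)} = - \frac{11}{2 g}$ ($O{\left(g \right)} = \frac{\left(-94 - -72\right) \frac{1}{g}}{4} = \frac{\left(-94 + 72\right) \frac{1}{g}}{4} = \frac{\left(-22\right) \frac{1}{g}}{4} = - \frac{11}{2 g}$)
$\left(4607 - 31013\right) \left(6009 + O{\left(46 \right)}\right) = \left(4607 - 31013\right) \left(6009 - \frac{11}{2 \cdot 46}\right) = - 26406 \left(6009 - \frac{11}{92}\right) = \left(-26406\right) \frac{552817}{92} = - \frac{7298842851}{46}$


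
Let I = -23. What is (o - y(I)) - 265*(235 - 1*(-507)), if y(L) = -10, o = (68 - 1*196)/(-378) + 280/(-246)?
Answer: -1523614576/7749 ≈ -1.9662e+5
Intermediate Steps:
o = -6196/7749 (o = (68 - 196)*(-1/378) + 280*(-1/246) = -128*(-1/378) - 140/123 = 64/189 - 140/123 = -6196/7749 ≈ -0.79959)
(o - y(I)) - 265*(235 - 1*(-507)) = (-6196/7749 - 1*(-10)) - 265*(235 - 1*(-507)) = (-6196/7749 + 10) - 265*(235 + 507) = 71294/7749 - 265*742 = 71294/7749 - 196630 = -1523614576/7749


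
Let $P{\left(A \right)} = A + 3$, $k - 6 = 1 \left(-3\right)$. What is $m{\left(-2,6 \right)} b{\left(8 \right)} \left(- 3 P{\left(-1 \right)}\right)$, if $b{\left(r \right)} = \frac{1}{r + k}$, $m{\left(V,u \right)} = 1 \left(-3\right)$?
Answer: $\frac{18}{11} \approx 1.6364$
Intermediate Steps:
$m{\left(V,u \right)} = -3$
$k = 3$ ($k = 6 + 1 \left(-3\right) = 6 - 3 = 3$)
$b{\left(r \right)} = \frac{1}{3 + r}$ ($b{\left(r \right)} = \frac{1}{r + 3} = \frac{1}{3 + r}$)
$P{\left(A \right)} = 3 + A$
$m{\left(-2,6 \right)} b{\left(8 \right)} \left(- 3 P{\left(-1 \right)}\right) = - \frac{3}{3 + 8} \left(- 3 \left(3 - 1\right)\right) = - \frac{3}{11} \left(\left(-3\right) 2\right) = \left(-3\right) \frac{1}{11} \left(-6\right) = \left(- \frac{3}{11}\right) \left(-6\right) = \frac{18}{11}$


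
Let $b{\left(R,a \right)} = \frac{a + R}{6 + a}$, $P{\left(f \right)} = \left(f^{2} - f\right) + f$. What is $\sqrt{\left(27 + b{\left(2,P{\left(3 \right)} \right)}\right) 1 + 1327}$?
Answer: $\frac{\sqrt{304815}}{15} \approx 36.807$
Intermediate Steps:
$P{\left(f \right)} = f^{2}$
$b{\left(R,a \right)} = \frac{R + a}{6 + a}$
$\sqrt{\left(27 + b{\left(2,P{\left(3 \right)} \right)}\right) 1 + 1327} = \sqrt{\left(27 + \frac{2 + 3^{2}}{6 + 3^{2}}\right) 1 + 1327} = \sqrt{\left(27 + \frac{2 + 9}{6 + 9}\right) 1 + 1327} = \sqrt{\left(27 + \frac{1}{15} \cdot 11\right) 1 + 1327} = \sqrt{\left(27 + \frac{11}{15}\right) 1 + 1327} = \sqrt{\frac{416}{15} \cdot 1 + 1327} = \sqrt{\frac{416}{15} + 1327} = \sqrt{\frac{20321}{15}} = \frac{\sqrt{304815}}{15}$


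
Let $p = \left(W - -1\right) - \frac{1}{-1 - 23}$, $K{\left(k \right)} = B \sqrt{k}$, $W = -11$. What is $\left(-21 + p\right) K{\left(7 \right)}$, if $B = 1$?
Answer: $- \frac{743 \sqrt{7}}{24} \approx -81.908$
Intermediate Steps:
$K{\left(k \right)} = \sqrt{k}$ ($K{\left(k \right)} = 1 \sqrt{k} = \sqrt{k}$)
$p = - \frac{239}{24}$ ($p = \left(-11 - -1\right) - \frac{1}{-1 - 23} = \left(-11 + 1\right) - \frac{1}{-24} = -10 - - \frac{1}{24} = -10 + \frac{1}{24} = - \frac{239}{24} \approx -9.9583$)
$\left(-21 + p\right) K{\left(7 \right)} = \left(-21 - \frac{239}{24}\right) \sqrt{7} = - \frac{743 \sqrt{7}}{24}$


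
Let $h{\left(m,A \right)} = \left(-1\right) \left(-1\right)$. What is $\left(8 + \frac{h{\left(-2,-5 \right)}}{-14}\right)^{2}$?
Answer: $\frac{12321}{196} \approx 62.862$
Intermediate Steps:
$h{\left(m,A \right)} = 1$
$\left(8 + \frac{h{\left(-2,-5 \right)}}{-14}\right)^{2} = \left(8 + 1 \frac{1}{-14}\right)^{2} = \left(8 + 1 \left(- \frac{1}{14}\right)\right)^{2} = \left(8 - \frac{1}{14}\right)^{2} = \left(\frac{111}{14}\right)^{2} = \frac{12321}{196}$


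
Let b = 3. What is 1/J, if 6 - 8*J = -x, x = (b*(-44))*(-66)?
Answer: 4/4359 ≈ 0.00091764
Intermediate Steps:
x = 8712 (x = (3*(-44))*(-66) = -132*(-66) = 8712)
J = 4359/4 (J = ¾ - (-1)*8712/8 = ¾ - ⅛*(-8712) = ¾ + 1089 = 4359/4 ≈ 1089.8)
1/J = 1/(4359/4) = 4/4359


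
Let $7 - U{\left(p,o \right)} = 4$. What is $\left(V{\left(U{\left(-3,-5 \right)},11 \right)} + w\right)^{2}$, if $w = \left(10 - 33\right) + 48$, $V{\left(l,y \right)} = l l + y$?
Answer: $2025$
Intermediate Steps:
$U{\left(p,o \right)} = 3$ ($U{\left(p,o \right)} = 7 - 4 = 3$)
$V{\left(l,y \right)} = y + l^{2}$ ($V{\left(l,y \right)} = l^{2} + y = y + l^{2}$)
$w = 25$ ($w = -23 + 48 = 25$)
$\left(V{\left(U{\left(-3,-5 \right)},11 \right)} + w\right)^{2} = \left(\left(11 + 3^{2}\right) + 25\right)^{2} = \left(\left(11 + 9\right) + 25\right)^{2} = \left(20 + 25\right)^{2} = 45^{2} = 2025$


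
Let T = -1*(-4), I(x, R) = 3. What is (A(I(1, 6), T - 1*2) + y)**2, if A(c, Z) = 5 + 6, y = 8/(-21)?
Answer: 49729/441 ≈ 112.76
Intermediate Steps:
y = -8/21 (y = 8*(-1/21) = -8/21 ≈ -0.38095)
T = 4
A(c, Z) = 11
(A(I(1, 6), T - 1*2) + y)**2 = (11 - 8/21)**2 = (223/21)**2 = 49729/441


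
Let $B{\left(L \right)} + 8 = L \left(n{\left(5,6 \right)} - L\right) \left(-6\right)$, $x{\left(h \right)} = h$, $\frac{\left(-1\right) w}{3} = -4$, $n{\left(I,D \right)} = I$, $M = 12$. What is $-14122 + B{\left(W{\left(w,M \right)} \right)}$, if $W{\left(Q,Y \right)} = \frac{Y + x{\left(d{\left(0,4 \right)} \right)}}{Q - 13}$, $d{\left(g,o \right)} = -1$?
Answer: $-13074$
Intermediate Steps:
$w = 12$ ($w = \left(-3\right) \left(-4\right) = 12$)
$W{\left(Q,Y \right)} = \frac{-1 + Y}{-13 + Q}$ ($W{\left(Q,Y \right)} = \frac{Y - 1}{Q - 13} = \frac{-1 + Y}{-13 + Q}$)
$B{\left(L \right)} = -8 - 6 L \left(5 - L\right)$ ($B{\left(L \right)} = -8 + L \left(5 - L\right) \left(-6\right) = -8 - 6 L \left(5 - L\right)$)
$-14122 + B{\left(W{\left(w,M \right)} \right)} = -14122 - \left(8 - 6 \frac{\left(-1 + 12\right)^{2}}{\left(-13 + 12\right)^{2}} + \frac{30 \left(-1 + 12\right)}{-13 + 12}\right) = -14122 - \left(8 - 726 + 30 \frac{1}{-1} \cdot 11\right) = -14122 - \left(8 - 726 + 30 \left(-1\right) 11\right) = -14122 - \left(-322 - 726\right) = -14122 + \left(-8 + 330 + 6 \cdot 121\right) = -14122 + \left(-8 + 330 + 726\right) = -14122 + 1048 = -13074$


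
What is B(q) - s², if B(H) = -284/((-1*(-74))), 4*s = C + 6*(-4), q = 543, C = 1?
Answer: -21845/592 ≈ -36.900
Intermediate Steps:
s = -23/4 (s = (1 + 6*(-4))/4 = (1 - 24)/4 = (¼)*(-23) = -23/4 ≈ -5.7500)
B(H) = -142/37 (B(H) = -284/74 = -284*1/74 = -142/37)
B(q) - s² = -142/37 - (-23/4)² = -142/37 - 1*529/16 = -142/37 - 529/16 = -21845/592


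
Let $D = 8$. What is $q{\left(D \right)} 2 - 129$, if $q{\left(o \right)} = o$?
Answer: $-113$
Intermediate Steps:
$q{\left(D \right)} 2 - 129 = 8 \cdot 2 - 129 = 16 - 129 = -113$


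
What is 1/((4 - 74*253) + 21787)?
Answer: 1/3069 ≈ 0.00032584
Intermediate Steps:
1/((4 - 74*253) + 21787) = 1/((4 - 18722) + 21787) = 1/(-18718 + 21787) = 1/3069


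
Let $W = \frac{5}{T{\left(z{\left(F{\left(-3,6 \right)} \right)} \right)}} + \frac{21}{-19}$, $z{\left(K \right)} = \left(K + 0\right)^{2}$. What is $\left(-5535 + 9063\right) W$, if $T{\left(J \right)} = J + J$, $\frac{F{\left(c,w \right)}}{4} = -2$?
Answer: $- \frac{1143513}{304} \approx -3761.6$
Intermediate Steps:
$F{\left(c,w \right)} = -8$ ($F{\left(c,w \right)} = 4 \left(-2\right) = -8$)
$z{\left(K \right)} = K^{2}$
$T{\left(J \right)} = 2 J$
$W = - \frac{2593}{2432}$ ($W = \frac{5}{2 \left(-8\right)^{2}} + \frac{21}{-19} = \frac{5}{2 \cdot 64} + 21 \left(- \frac{1}{19}\right) = \frac{5}{128} - \frac{21}{19} = - \frac{2593}{2432} \approx -1.0662$)
$\left(-5535 + 9063\right) W = \left(-5535 + 9063\right) \left(- \frac{2593}{2432}\right) = 3528 \left(- \frac{2593}{2432}\right) = - \frac{1143513}{304}$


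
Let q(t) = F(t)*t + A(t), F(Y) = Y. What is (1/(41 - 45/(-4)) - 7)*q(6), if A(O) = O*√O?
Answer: -52524/209 - 8754*√6/209 ≈ -353.91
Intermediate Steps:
A(O) = O^(3/2)
q(t) = t² + t^(3/2) (q(t) = t*t + t^(3/2) = t² + t^(3/2))
(1/(41 - 45/(-4)) - 7)*q(6) = (1/(41 - 45/(-4)) - 7)*(6² + 6^(3/2)) = (1/(41 - 45*(-¼)) - 7)*(36 + 6*√6) = (1/(41 + 45/4) - 7)*(36 + 6*√6) = (1/(209/4) - 7)*(36 + 6*√6) = (4/209 - 7)*(36 + 6*√6) = -1459*(36 + 6*√6)/209 = -52524/209 - 8754*√6/209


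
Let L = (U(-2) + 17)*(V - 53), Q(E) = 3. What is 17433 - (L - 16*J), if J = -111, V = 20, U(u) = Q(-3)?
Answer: 16317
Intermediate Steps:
U(u) = 3
L = -660 (L = (3 + 17)*(20 - 53) = 20*(-33) = -660)
17433 - (L - 16*J) = 17433 - (-660 - 16*(-111)) = 17433 - (-660 + 1776) = 17433 - 1*1116 = 17433 - 1116 = 16317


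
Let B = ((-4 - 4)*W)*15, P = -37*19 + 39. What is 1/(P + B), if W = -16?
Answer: 1/1256 ≈ 0.00079618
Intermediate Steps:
P = -664 (P = -703 + 39 = -664)
B = 1920 (B = ((-4 - 4)*(-16))*15 = -8*(-16)*15 = 128*15 = 1920)
1/(P + B) = 1/(-664 + 1920) = 1/1256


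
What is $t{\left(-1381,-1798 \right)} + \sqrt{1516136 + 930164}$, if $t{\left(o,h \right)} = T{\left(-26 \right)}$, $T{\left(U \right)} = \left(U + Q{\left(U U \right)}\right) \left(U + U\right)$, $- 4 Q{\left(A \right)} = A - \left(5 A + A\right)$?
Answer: $-42588 + 10 \sqrt{24463} \approx -41024.0$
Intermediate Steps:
$Q{\left(A \right)} = \frac{5 A}{4}$ ($Q{\left(A \right)} = - \frac{A - \left(5 A + A\right)}{4} = - \frac{A - 6 A}{4} = - \frac{\left(-5\right) A}{4} = \frac{5 A}{4}$)
$T{\left(U \right)} = 2 U \left(U + \frac{5 U^{2}}{4}\right)$ ($T{\left(U \right)} = \left(U + \frac{5 U U}{4}\right) \left(U + U\right) = \left(U + \frac{5 U^{2}}{4}\right) 2 U = 2 U \left(U + \frac{5 U^{2}}{4}\right)$)
$t{\left(o,h \right)} = -42588$ ($t{\left(o,h \right)} = \frac{\left(-26\right)^{2} \left(4 + 5 \left(-26\right)\right)}{2} = \frac{1}{2} \cdot 676 \left(4 - 130\right) = \frac{1}{2} \cdot 676 \left(-126\right) = -42588$)
$t{\left(-1381,-1798 \right)} + \sqrt{1516136 + 930164} = -42588 + \sqrt{1516136 + 930164} = -42588 + \sqrt{2446300} = -42588 + 10 \sqrt{24463}$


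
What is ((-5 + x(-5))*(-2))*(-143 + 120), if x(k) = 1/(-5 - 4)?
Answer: -2116/9 ≈ -235.11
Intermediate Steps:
x(k) = -⅑ (x(k) = 1/(-9) = -⅑)
((-5 + x(-5))*(-2))*(-143 + 120) = ((-5 - ⅑)*(-2))*(-143 + 120) = -46/9*(-2)*(-23) = (92/9)*(-23) = -2116/9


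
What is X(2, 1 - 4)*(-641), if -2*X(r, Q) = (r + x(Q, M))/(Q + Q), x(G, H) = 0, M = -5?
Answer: -641/6 ≈ -106.83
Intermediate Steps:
X(r, Q) = -r/(4*Q) (X(r, Q) = -(r + 0)/(2*(Q + Q)) = -r/(2*(2*Q)) = -r*1/(2*Q)/2 = -r/(4*Q))
X(2, 1 - 4)*(-641) = -1/4*2/(1 - 4)*(-641) = -1/4*2/(-3)*(-641) = -1/4*2*(-1/3)*(-641) = (1/6)*(-641) = -641/6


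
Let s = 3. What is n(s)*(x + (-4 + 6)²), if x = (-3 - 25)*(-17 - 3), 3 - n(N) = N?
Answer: 0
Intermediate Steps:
n(N) = 3 - N
x = 560 (x = -28*(-20) = 560)
n(s)*(x + (-4 + 6)²) = (3 - 1*3)*(560 + (-4 + 6)²) = (3 - 3)*(560 + 2²) = 0*(560 + 4) = 0*564 = 0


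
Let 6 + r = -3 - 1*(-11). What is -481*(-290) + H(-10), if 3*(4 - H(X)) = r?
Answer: 418480/3 ≈ 1.3949e+5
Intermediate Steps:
r = 2 (r = -6 + (-3 - 1*(-11)) = -6 + (-3 + 11) = -6 + 8 = 2)
H(X) = 10/3 (H(X) = 4 - ⅓*2 = 4 - ⅔ = 10/3)
-481*(-290) + H(-10) = -481*(-290) + 10/3 = 139490 + 10/3 = 418480/3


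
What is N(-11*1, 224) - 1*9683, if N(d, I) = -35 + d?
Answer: -9729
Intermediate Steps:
N(-11*1, 224) - 1*9683 = (-35 - 11*1) - 1*9683 = (-35 - 11) - 9683 = -46 - 9683 = -9729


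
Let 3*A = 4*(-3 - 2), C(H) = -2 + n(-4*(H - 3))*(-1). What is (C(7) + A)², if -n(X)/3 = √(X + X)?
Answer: -1916/9 - 208*I*√2 ≈ -212.89 - 294.16*I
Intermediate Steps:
n(X) = -3*√2*√X (n(X) = -3*√(X + X) = -3*√2*√X)
C(H) = -2 + 3*√2*√(12 - 4*H) (C(H) = -2 - 3*√2*√(-4*(H - 3))*(-1) = -2 - 3*√2*√(-4*(-3 + H))*(-1) = -2 - 3*√2*√(12 - 4*H)*(-1) = -2 + 3*√2*√(12 - 4*H))
A = -20/3 (A = (4*(-3 - 2))/3 = (4*(-5))/3 = (⅓)*(-20) = -20/3 ≈ -6.6667)
(C(7) + A)² = ((-2 + 6*√(6 - 2*7)) - 20/3)² = ((-2 + 6*√(6 - 14)) - 20/3)² = ((-2 + 6*√(-8)) - 20/3)² = ((-2 + 6*(2*I*√2)) - 20/3)² = ((-2 + 12*I*√2) - 20/3)² = (-26/3 + 12*I*√2)²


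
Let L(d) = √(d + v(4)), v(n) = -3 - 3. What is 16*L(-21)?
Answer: 48*I*√3 ≈ 83.138*I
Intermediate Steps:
v(n) = -6
L(d) = √(-6 + d) (L(d) = √(d - 6) = √(-6 + d))
16*L(-21) = 16*√(-6 - 21) = 16*√(-27) = 16*(3*I*√3) = 48*I*√3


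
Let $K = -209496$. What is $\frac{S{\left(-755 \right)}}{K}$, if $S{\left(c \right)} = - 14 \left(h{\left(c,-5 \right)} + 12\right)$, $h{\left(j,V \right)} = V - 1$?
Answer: $\frac{1}{2494} \approx 0.00040096$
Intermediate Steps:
$h{\left(j,V \right)} = -1 + V$ ($h{\left(j,V \right)} = V - 1 = -1 + V$)
$S{\left(c \right)} = -84$ ($S{\left(c \right)} = - 14 \left(\left(-1 - 5\right) + 12\right) = - 14 \left(-6 + 12\right) = \left(-14\right) 6 = -84$)
$\frac{S{\left(-755 \right)}}{K} = - \frac{84}{-209496} = \left(-84\right) \left(- \frac{1}{209496}\right) = \frac{1}{2494}$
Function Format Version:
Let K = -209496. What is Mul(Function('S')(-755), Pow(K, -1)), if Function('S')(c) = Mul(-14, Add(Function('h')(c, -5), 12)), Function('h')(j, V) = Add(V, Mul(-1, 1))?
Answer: Rational(1, 2494) ≈ 0.00040096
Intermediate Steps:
Function('h')(j, V) = Add(-1, V) (Function('h')(j, V) = Add(V, -1) = Add(-1, V))
Function('S')(c) = -84 (Function('S')(c) = Mul(-14, Add(Add(-1, -5), 12)) = Mul(-14, Add(-6, 12)) = Mul(-14, 6) = -84)
Mul(Function('S')(-755), Pow(K, -1)) = Mul(-84, Pow(-209496, -1)) = Mul(-84, Rational(-1, 209496)) = Rational(1, 2494)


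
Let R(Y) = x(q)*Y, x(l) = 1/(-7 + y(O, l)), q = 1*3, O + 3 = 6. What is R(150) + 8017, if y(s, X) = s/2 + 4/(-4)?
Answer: 103921/13 ≈ 7993.9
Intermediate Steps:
O = 3 (O = -3 + 6 = 3)
y(s, X) = -1 + s/2 (y(s, X) = s*(½) + 4*(-¼) = s/2 - 1 = -1 + s/2)
q = 3
x(l) = -2/13 (x(l) = 1/(-7 + (-1 + (½)*3)) = 1/(-7 + (-1 + 3/2)) = 1/(-7 + ½) = 1/(-13/2) = -2/13)
R(Y) = -2*Y/13
R(150) + 8017 = -2/13*150 + 8017 = -300/13 + 8017 = 103921/13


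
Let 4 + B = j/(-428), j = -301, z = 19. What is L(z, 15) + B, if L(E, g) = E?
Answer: 6721/428 ≈ 15.703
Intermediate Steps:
B = -1411/428 (B = -4 - 301/(-428) = -4 - 301*(-1/428) = -4 + 301/428 = -1411/428 ≈ -3.2967)
L(z, 15) + B = 19 - 1411/428 = 6721/428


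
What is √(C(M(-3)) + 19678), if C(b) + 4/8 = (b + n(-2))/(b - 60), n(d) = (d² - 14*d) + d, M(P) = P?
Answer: √3856706/14 ≈ 140.27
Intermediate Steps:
n(d) = d² - 13*d
C(b) = -½ + (30 + b)/(-60 + b) (C(b) = -½ + (b - 2*(-13 - 2))/(b - 60) = -½ + (b - 2*(-15))/(-60 + b) = -½ + (b + 30)/(-60 + b) = -½ + (30 + b)/(-60 + b))
√(C(M(-3)) + 19678) = √((120 - 3)/(2*(-60 - 3)) + 19678) = √((½)*117/(-63) + 19678) = √((½)*(-1/63)*117 + 19678) = √(-13/14 + 19678) = √(275479/14) = √3856706/14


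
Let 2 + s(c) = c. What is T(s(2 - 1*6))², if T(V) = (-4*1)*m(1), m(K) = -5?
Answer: 400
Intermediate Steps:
s(c) = -2 + c
T(V) = 20 (T(V) = -4*1*(-5) = -4*(-5) = 20)
T(s(2 - 1*6))² = 20² = 400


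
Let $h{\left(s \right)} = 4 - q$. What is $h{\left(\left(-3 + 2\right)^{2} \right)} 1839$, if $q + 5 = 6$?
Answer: $5517$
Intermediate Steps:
$q = 1$ ($q = -5 + 6 = 1$)
$h{\left(s \right)} = 3$ ($h{\left(s \right)} = 4 - 1 = 3$)
$h{\left(\left(-3 + 2\right)^{2} \right)} 1839 = 3 \cdot 1839 = 5517$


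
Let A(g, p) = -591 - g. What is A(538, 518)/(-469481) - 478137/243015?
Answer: -74733957654/38030308405 ≈ -1.9651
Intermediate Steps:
A(538, 518)/(-469481) - 478137/243015 = (-591 - 1*538)/(-469481) - 478137/243015 = (-591 - 538)*(-1/469481) - 478137*1/243015 = -1129*(-1/469481) - 159379/81005 = 1129/469481 - 159379/81005 = -74733957654/38030308405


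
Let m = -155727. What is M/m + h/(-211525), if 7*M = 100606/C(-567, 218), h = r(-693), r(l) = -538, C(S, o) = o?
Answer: 4844059733/2284848841275 ≈ 0.0021201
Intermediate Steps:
h = -538
M = 50303/763 (M = (100606/218)/7 = (100606*(1/218))/7 = (1/7)*(50303/109) = 50303/763 ≈ 65.928)
M/m + h/(-211525) = (50303/763)/(-155727) - 538/(-211525) = (50303/763)*(-1/155727) - 538*(-1/211525) = -4573/10801791 + 538/211525 = 4844059733/2284848841275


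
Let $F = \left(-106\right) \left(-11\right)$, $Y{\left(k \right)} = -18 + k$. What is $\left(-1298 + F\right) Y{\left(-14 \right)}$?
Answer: $4224$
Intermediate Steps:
$F = 1166$
$\left(-1298 + F\right) Y{\left(-14 \right)} = \left(-1298 + 1166\right) \left(-18 - 14\right) = \left(-132\right) \left(-32\right) = 4224$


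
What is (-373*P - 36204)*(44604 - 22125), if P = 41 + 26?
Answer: -1375602405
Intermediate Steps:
P = 67
(-373*P - 36204)*(44604 - 22125) = (-373*67 - 36204)*(44604 - 22125) = (-24991 - 36204)*22479 = -61195*22479 = -1375602405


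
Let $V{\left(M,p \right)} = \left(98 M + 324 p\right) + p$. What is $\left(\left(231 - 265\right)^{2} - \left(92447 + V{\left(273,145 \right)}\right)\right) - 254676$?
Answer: $-419846$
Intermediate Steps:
$V{\left(M,p \right)} = 98 M + 325 p$
$\left(\left(231 - 265\right)^{2} - \left(92447 + V{\left(273,145 \right)}\right)\right) - 254676 = \left(\left(231 - 265\right)^{2} - \left(92447 + 26754 + 47125\right)\right) - 254676 = \left(\left(-34\right)^{2} - 166326\right) - 254676 = \left(1156 - 166326\right) - 254676 = -165170 - 254676 = -419846$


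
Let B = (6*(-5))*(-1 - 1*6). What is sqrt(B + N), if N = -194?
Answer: 4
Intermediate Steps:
B = 210 (B = -30*(-1 - 6) = -30*(-7) = 210)
sqrt(B + N) = sqrt(210 - 194) = sqrt(16) = 4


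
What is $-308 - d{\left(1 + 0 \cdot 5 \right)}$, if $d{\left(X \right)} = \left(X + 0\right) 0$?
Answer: $-308$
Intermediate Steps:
$d{\left(X \right)} = 0$ ($d{\left(X \right)} = X 0 = 0$)
$-308 - d{\left(1 + 0 \cdot 5 \right)} = -308 - 0 = -308 + 0 = -308$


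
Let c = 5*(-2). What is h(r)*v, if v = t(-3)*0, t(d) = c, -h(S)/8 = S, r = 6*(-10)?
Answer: 0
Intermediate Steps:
r = -60
h(S) = -8*S
c = -10
t(d) = -10
v = 0 (v = -10*0 = 0)
h(r)*v = -8*(-60)*0 = 480*0 = 0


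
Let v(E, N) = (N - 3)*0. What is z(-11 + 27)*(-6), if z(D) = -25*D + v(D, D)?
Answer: 2400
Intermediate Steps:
v(E, N) = 0 (v(E, N) = (-3 + N)*0 = 0)
z(D) = -25*D (z(D) = -25*D + 0 = -25*D)
z(-11 + 27)*(-6) = -25*(-11 + 27)*(-6) = -25*16*(-6) = -400*(-6) = 2400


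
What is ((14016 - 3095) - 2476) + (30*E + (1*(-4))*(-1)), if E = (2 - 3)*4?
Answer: 8329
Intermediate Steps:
E = -4 (E = -1*4 = -4)
((14016 - 3095) - 2476) + (30*E + (1*(-4))*(-1)) = ((14016 - 3095) - 2476) + (30*(-4) + (1*(-4))*(-1)) = (10921 - 2476) + (-120 - 4*(-1)) = 8445 + (-120 + 4) = 8445 - 116 = 8329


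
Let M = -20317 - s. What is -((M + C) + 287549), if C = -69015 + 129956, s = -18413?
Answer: -346586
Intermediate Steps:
C = 60941
M = -1904 (M = -20317 - 1*(-18413) = -20317 + 18413 = -1904)
-((M + C) + 287549) = -((-1904 + 60941) + 287549) = -(59037 + 287549) = -1*346586 = -346586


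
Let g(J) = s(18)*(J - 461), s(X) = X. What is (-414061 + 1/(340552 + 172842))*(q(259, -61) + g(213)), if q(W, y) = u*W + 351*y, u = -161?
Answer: 7182319942885971/256697 ≈ 2.7980e+10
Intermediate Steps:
q(W, y) = -161*W + 351*y
g(J) = -8298 + 18*J (g(J) = 18*(J - 461) = 18*(-461 + J) = -8298 + 18*J)
(-414061 + 1/(340552 + 172842))*(q(259, -61) + g(213)) = (-414061 + 1/(340552 + 172842))*((-161*259 + 351*(-61)) + (-8298 + 18*213)) = (-414061 + 1/513394)*((-41699 - 21411) + (-8298 + 3834)) = (-414061 + 1/513394)*(-63110 - 4464) = -212576433033/513394*(-67574) = 7182319942885971/256697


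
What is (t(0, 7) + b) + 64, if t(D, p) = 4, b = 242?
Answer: 310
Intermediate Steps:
(t(0, 7) + b) + 64 = (4 + 242) + 64 = 246 + 64 = 310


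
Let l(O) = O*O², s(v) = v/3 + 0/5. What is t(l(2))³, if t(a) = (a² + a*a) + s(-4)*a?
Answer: 43614208/27 ≈ 1.6153e+6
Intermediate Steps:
s(v) = v/3 (s(v) = v*(⅓) + 0*(⅕) = v/3 + 0 = v/3)
l(O) = O³
t(a) = 2*a² - 4*a/3 (t(a) = (a² + a*a) + ((⅓)*(-4))*a = (a² + a²) - 4*a/3 = 2*a² - 4*a/3)
t(l(2))³ = ((⅔)*2³*(-2 + 3*2³))³ = ((⅔)*8*(-2 + 3*8))³ = ((⅔)*8*(-2 + 24))³ = ((⅔)*8*22)³ = (352/3)³ = 43614208/27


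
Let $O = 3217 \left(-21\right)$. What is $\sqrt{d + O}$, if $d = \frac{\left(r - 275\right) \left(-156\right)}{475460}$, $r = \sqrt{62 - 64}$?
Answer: $\frac{\sqrt{-954504026989200 - 4635735 i \sqrt{2}}}{118865} \approx 8.9261 \cdot 10^{-7} - 259.92 i$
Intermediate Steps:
$r = i \sqrt{2}$ ($r = \sqrt{-2} = i \sqrt{2} \approx 1.4142 i$)
$O = -67557$
$d = \frac{2145}{23773} - \frac{39 i \sqrt{2}}{118865}$ ($d = \frac{\left(i \sqrt{2} - 275\right) \left(-156\right)}{475460} = \left(-275 + i \sqrt{2}\right) \left(-156\right) \frac{1}{475460} = \left(42900 - 156 i \sqrt{2}\right) \frac{1}{475460} = \frac{2145}{23773} - \frac{39 i \sqrt{2}}{118865} \approx 0.090228 - 0.00046401 i$)
$\sqrt{d + O} = \sqrt{\left(\frac{2145}{23773} - \frac{39 i \sqrt{2}}{118865}\right) - 67557} = \sqrt{- \frac{1606030416}{23773} - \frac{39 i \sqrt{2}}{118865}}$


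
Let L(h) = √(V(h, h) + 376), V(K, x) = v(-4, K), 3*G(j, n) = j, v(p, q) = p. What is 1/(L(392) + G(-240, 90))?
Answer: -20/1507 - √93/3014 ≈ -0.016471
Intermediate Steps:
G(j, n) = j/3
V(K, x) = -4
L(h) = 2*√93 (L(h) = √(-4 + 376) = √372 = 2*√93)
1/(L(392) + G(-240, 90)) = 1/(2*√93 + (⅓)*(-240)) = 1/(2*√93 - 80) = 1/(-80 + 2*√93)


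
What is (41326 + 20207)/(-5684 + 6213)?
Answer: 61533/529 ≈ 116.32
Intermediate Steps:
(41326 + 20207)/(-5684 + 6213) = 61533/529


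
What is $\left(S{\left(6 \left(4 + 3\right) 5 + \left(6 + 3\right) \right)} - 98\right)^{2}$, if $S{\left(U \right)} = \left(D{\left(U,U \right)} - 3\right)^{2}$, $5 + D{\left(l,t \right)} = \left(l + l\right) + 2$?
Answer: $34791948676$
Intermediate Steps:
$D{\left(l,t \right)} = -3 + 2 l$ ($D{\left(l,t \right)} = -5 + \left(\left(l + l\right) + 2\right) = -5 + \left(2 l + 2\right) = -5 + \left(2 + 2 l\right) = -3 + 2 l$)
$S{\left(U \right)} = \left(-6 + 2 U\right)^{2}$ ($S{\left(U \right)} = \left(\left(-3 + 2 U\right) - 3\right)^{2} = \left(-6 + 2 U\right)^{2}$)
$\left(S{\left(6 \left(4 + 3\right) 5 + \left(6 + 3\right) \right)} - 98\right)^{2} = \left(4 \left(-3 + \left(6 \left(4 + 3\right) 5 + \left(6 + 3\right)\right)\right)^{2} - 98\right)^{2} = \left(4 \left(-3 + \left(6 \cdot 7 \cdot 5 + 9\right)\right)^{2} - 98\right)^{2} = \left(4 \left(-3 + \left(6 \cdot 35 + 9\right)\right)^{2} - 98\right)^{2} = \left(4 \left(-3 + \left(210 + 9\right)\right)^{2} - 98\right)^{2} = \left(4 \left(-3 + 219\right)^{2} - 98\right)^{2} = \left(4 \cdot 216^{2} - 98\right)^{2} = \left(4 \cdot 46656 - 98\right)^{2} = \left(186624 - 98\right)^{2} = 186526^{2} = 34791948676$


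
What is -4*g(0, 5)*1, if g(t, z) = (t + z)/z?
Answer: -4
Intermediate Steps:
g(t, z) = (t + z)/z
-4*g(0, 5)*1 = -4*(0 + 5)/5*1 = -4*5/5*1 = -4*1*1 = -4*1 = -4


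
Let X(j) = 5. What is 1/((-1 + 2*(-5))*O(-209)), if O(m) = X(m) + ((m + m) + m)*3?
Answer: 1/20636 ≈ 4.8459e-5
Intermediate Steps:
O(m) = 5 + 9*m (O(m) = 5 + ((m + m) + m)*3 = 5 + (2*m + m)*3 = 5 + (3*m)*3 = 5 + 9*m)
1/((-1 + 2*(-5))*O(-209)) = 1/((-1 + 2*(-5))*(5 + 9*(-209))) = 1/((-1 - 10)*(5 - 1881)) = 1/(-11*(-1876)) = 1/20636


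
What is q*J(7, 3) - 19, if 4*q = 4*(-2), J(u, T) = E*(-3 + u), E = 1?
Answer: -27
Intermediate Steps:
J(u, T) = -3 + u (J(u, T) = 1*(-3 + u) = -3 + u)
q = -2 (q = (4*(-2))/4 = (1/4)*(-8) = -2)
q*J(7, 3) - 19 = -2*(-3 + 7) - 19 = -2*4 - 19 = -8 - 19 = -27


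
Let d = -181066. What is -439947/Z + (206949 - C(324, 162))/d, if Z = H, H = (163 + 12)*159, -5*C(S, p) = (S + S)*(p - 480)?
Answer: -28090351089/1679387150 ≈ -16.727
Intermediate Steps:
C(S, p) = -2*S*(-480 + p)/5 (C(S, p) = -(S + S)*(p - 480)/5 = -2*S*(-480 + p)/5)
H = 27825 (H = 175*159 = 27825)
Z = 27825
-439947/Z + (206949 - C(324, 162))/d = -439947/27825 + (206949 - 2*324*(480 - 1*162)/5)/(-181066) = -439947*1/27825 + (206949 - 2*324*(480 - 162)/5)*(-1/181066) = -146649/9275 + (206949 - 2*324*318/5)*(-1/181066) = -146649/9275 + (206949 - 1*206064/5)*(-1/181066) = -146649/9275 + (206949 - 206064/5)*(-1/181066) = -146649/9275 + (828681/5)*(-1/181066) = -146649/9275 - 828681/905330 = -28090351089/1679387150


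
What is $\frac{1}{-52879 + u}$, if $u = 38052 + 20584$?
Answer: $\frac{1}{5757} \approx 0.0001737$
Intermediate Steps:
$u = 58636$
$\frac{1}{-52879 + u} = \frac{1}{-52879 + 58636} = \frac{1}{5757}$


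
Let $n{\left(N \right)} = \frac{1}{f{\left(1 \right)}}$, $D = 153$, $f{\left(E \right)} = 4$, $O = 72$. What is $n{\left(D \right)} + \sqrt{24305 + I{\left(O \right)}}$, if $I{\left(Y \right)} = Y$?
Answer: $\frac{1}{4} + \sqrt{24377} \approx 156.38$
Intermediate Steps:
$n{\left(N \right)} = \frac{1}{4}$
$n{\left(D \right)} + \sqrt{24305 + I{\left(O \right)}} = \frac{1}{4} + \sqrt{24305 + 72} = \frac{1}{4} + \sqrt{24377}$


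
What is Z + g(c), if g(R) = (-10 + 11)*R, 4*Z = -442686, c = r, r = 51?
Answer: -221241/2 ≈ -1.1062e+5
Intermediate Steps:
c = 51
Z = -221343/2 (Z = (1/4)*(-442686) = -221343/2 ≈ -1.1067e+5)
g(R) = R (g(R) = 1*R = R)
Z + g(c) = -221343/2 + 51 = -221241/2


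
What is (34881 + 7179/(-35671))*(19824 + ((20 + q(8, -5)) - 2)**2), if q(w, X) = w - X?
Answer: 25861382323020/35671 ≈ 7.2500e+8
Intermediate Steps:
(34881 + 7179/(-35671))*(19824 + ((20 + q(8, -5)) - 2)**2) = (34881 + 7179/(-35671))*(19824 + ((20 + (8 - 1*(-5))) - 2)**2) = (34881 + 7179*(-1/35671))*(19824 + ((20 + (8 + 5)) - 2)**2) = (34881 - 7179/35671)*(19824 + ((20 + 13) - 2)**2) = 1244232972*(19824 + (33 - 2)**2)/35671 = 1244232972*(19824 + 31**2)/35671 = 1244232972*(19824 + 961)/35671 = (1244232972/35671)*20785 = 25861382323020/35671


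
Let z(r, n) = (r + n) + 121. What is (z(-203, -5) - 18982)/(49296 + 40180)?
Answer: -19069/89476 ≈ -0.21312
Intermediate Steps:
z(r, n) = 121 + n + r (z(r, n) = (n + r) + 121 = 121 + n + r)
(z(-203, -5) - 18982)/(49296 + 40180) = ((121 - 5 - 203) - 18982)/(49296 + 40180) = (-87 - 18982)/89476 = -19069*1/89476 = -19069/89476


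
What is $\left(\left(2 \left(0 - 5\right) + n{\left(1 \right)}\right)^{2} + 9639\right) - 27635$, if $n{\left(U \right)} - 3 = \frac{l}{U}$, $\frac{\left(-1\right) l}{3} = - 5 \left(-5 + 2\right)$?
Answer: $-15292$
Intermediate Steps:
$l = -45$ ($l = - 3 \left(- 5 \left(-5 + 2\right)\right) = - 3 \left(\left(-5\right) \left(-3\right)\right) = \left(-3\right) 15 = -45$)
$n{\left(U \right)} = 3 - \frac{45}{U}$
$\left(\left(2 \left(0 - 5\right) + n{\left(1 \right)}\right)^{2} + 9639\right) - 27635 = \left(\left(2 \left(0 - 5\right) + \left(3 - \frac{45}{1}\right)\right)^{2} + 9639\right) - 27635 = \left(\left(2 \left(-5\right) + \left(3 - 45\right)\right)^{2} + 9639\right) - 27635 = \left(\left(-10 + \left(3 - 45\right)\right)^{2} + 9639\right) - 27635 = \left(\left(-10 - 42\right)^{2} + 9639\right) - 27635 = \left(\left(-52\right)^{2} + 9639\right) - 27635 = \left(2704 + 9639\right) - 27635 = 12343 - 27635 = -15292$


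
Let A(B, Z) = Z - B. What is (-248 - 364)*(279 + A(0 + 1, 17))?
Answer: -180540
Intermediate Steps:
(-248 - 364)*(279 + A(0 + 1, 17)) = (-248 - 364)*(279 + (17 - (0 + 1))) = -612*(279 + (17 - 1*1)) = -612*(279 + (17 - 1)) = -612*(279 + 16) = -612*295 = -180540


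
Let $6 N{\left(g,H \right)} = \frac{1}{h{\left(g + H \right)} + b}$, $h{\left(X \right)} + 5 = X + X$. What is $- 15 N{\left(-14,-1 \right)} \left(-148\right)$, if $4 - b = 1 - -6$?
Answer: $- \frac{185}{19} \approx -9.7368$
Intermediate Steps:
$b = -3$ ($b = 4 - \left(1 - -6\right) = 4 - \left(1 + 6\right) = 4 - 7 = -3$)
$h{\left(X \right)} = -5 + 2 X$ ($h{\left(X \right)} = -5 + \left(X + X\right) = -5 + 2 X$)
$N{\left(g,H \right)} = \frac{1}{6 \left(-8 + 2 H + 2 g\right)}$ ($N{\left(g,H \right)} = \frac{1}{6 \left(\left(-5 + 2 \left(g + H\right)\right) - 3\right)} = \frac{1}{6 \left(\left(-5 + 2 \left(H + g\right)\right) - 3\right)} = \frac{1}{6 \left(\left(-5 + \left(2 H + 2 g\right)\right) - 3\right)} = \frac{1}{6 \left(\left(-5 + 2 H + 2 g\right) - 3\right)} = \frac{1}{6 \left(-8 + 2 H + 2 g\right)}$)
$- 15 N{\left(-14,-1 \right)} \left(-148\right) = - 15 \frac{1}{12 \left(-4 - 1 - 14\right)} \left(-148\right) = - 15 \frac{1}{12 \left(-19\right)} \left(-148\right) = - 15 \cdot \frac{1}{12} \left(- \frac{1}{19}\right) \left(-148\right) = \left(-15\right) \left(- \frac{1}{228}\right) \left(-148\right) = \frac{5}{76} \left(-148\right) = - \frac{185}{19}$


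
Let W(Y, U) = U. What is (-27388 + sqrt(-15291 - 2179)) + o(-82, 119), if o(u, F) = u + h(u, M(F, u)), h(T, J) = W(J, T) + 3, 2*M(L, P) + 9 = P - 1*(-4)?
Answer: -27549 + I*sqrt(17470) ≈ -27549.0 + 132.17*I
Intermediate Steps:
M(L, P) = -5/2 + P/2 (M(L, P) = -9/2 + (P - 1*(-4))/2 = -9/2 + (P + 4)/2 = -9/2 + (4 + P)/2 = -9/2 + (2 + P/2) = -5/2 + P/2)
h(T, J) = 3 + T (h(T, J) = T + 3 = 3 + T)
o(u, F) = 3 + 2*u (o(u, F) = u + (3 + u) = 3 + 2*u)
(-27388 + sqrt(-15291 - 2179)) + o(-82, 119) = (-27388 + sqrt(-15291 - 2179)) + (3 + 2*(-82)) = (-27388 + sqrt(-17470)) + (3 - 164) = (-27388 + I*sqrt(17470)) - 161 = -27549 + I*sqrt(17470)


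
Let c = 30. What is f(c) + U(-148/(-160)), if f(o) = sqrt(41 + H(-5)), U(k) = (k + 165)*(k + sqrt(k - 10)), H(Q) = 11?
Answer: 245569/1600 + 2*sqrt(13) + 73007*I*sqrt(30)/800 ≈ 160.69 + 499.84*I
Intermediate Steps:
U(k) = (165 + k)*(k + sqrt(-10 + k))
f(o) = 2*sqrt(13) (f(o) = sqrt(41 + 11) = sqrt(52) = 2*sqrt(13))
f(c) + U(-148/(-160)) = 2*sqrt(13) + ((-148/(-160))**2 + 165*(-148/(-160)) + 165*sqrt(-10 - 148/(-160)) + (-148/(-160))*sqrt(-10 - 148/(-160))) = 2*sqrt(13) + ((-148*(-1/160))**2 + 165*(-148*(-1/160)) + 165*sqrt(-10 - 148*(-1/160)) + (-148*(-1/160))*sqrt(-10 - 148*(-1/160))) = 2*sqrt(13) + ((37/40)**2 + 165*(37/40) + 165*sqrt(-10 + 37/40) + 37*sqrt(-10 + 37/40)/40) = 2*sqrt(13) + (1369/1600 + 1221/8 + 165*sqrt(-363/40) + 37*sqrt(-363/40)/40) = 2*sqrt(13) + (1369/1600 + 1221/8 + 165*(11*I*sqrt(30)/20) + 37*(11*I*sqrt(30)/20)/40) = 2*sqrt(13) + (1369/1600 + 1221/8 + 363*I*sqrt(30)/4 + 407*I*sqrt(30)/800) = 2*sqrt(13) + (245569/1600 + 73007*I*sqrt(30)/800) = 245569/1600 + 2*sqrt(13) + 73007*I*sqrt(30)/800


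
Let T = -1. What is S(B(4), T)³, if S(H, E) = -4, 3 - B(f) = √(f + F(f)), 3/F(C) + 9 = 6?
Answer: -64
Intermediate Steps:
F(C) = -1 (F(C) = 3/(-9 + 6) = 3/(-3) = 3*(-⅓) = -1)
B(f) = 3 - √(-1 + f) (B(f) = 3 - √(f - 1) = 3 - √(-1 + f))
S(B(4), T)³ = (-4)³ = -64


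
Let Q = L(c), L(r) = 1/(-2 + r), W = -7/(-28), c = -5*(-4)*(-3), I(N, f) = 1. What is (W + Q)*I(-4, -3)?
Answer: 29/124 ≈ 0.23387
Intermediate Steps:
c = -60 (c = 20*(-3) = -60)
W = 1/4 (W = -7*(-1/28) = 1/4 ≈ 0.25000)
Q = -1/62 (Q = 1/(-2 - 60) = 1/(-62) = -1/62 ≈ -0.016129)
(W + Q)*I(-4, -3) = (1/4 - 1/62)*1 = (29/124)*1 = 29/124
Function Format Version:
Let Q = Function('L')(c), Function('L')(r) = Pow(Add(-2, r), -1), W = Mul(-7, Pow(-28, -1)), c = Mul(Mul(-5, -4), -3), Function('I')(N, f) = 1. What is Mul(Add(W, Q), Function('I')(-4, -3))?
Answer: Rational(29, 124) ≈ 0.23387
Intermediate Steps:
c = -60 (c = Mul(20, -3) = -60)
W = Rational(1, 4) (W = Mul(-7, Rational(-1, 28)) = Rational(1, 4) ≈ 0.25000)
Q = Rational(-1, 62) (Q = Pow(Add(-2, -60), -1) = Pow(-62, -1) = Rational(-1, 62) ≈ -0.016129)
Mul(Add(W, Q), Function('I')(-4, -3)) = Mul(Add(Rational(1, 4), Rational(-1, 62)), 1) = Mul(Rational(29, 124), 1) = Rational(29, 124)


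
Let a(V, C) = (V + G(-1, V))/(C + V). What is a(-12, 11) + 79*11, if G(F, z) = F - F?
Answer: 881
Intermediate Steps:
G(F, z) = 0
a(V, C) = V/(C + V) (a(V, C) = (V + 0)/(C + V) = V/(C + V))
a(-12, 11) + 79*11 = -12/(11 - 12) + 79*11 = -12/(-1) + 869 = -12*(-1) + 869 = 12 + 869 = 881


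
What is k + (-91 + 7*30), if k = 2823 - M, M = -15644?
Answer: 18586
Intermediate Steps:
k = 18467 (k = 2823 - 1*(-15644) = 2823 + 15644 = 18467)
k + (-91 + 7*30) = 18467 + (-91 + 7*30) = 18467 + (-91 + 210) = 18467 + 119 = 18586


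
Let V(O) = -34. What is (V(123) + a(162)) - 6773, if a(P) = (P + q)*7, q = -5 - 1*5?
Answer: -5743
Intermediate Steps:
q = -10 (q = -5 - 5 = -10)
a(P) = -70 + 7*P (a(P) = (P - 10)*7 = (-10 + P)*7 = -70 + 7*P)
(V(123) + a(162)) - 6773 = (-34 + (-70 + 7*162)) - 6773 = (-34 + (-70 + 1134)) - 6773 = (-34 + 1064) - 6773 = 1030 - 6773 = -5743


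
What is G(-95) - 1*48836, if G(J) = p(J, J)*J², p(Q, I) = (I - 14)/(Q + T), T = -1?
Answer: -3704531/96 ≈ -38589.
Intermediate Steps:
p(Q, I) = (-14 + I)/(-1 + Q) (p(Q, I) = (I - 14)/(Q - 1) = (-14 + I)/(-1 + Q))
G(J) = J²*(-14 + J)/(-1 + J) (G(J) = ((-14 + J)/(-1 + J))*J² = J²*(-14 + J)/(-1 + J))
G(-95) - 1*48836 = (-95)²*(-14 - 95)/(-1 - 95) - 1*48836 = 9025*(-109)/(-96) - 48836 = 9025*(-1/96)*(-109) - 48836 = 983725/96 - 48836 = -3704531/96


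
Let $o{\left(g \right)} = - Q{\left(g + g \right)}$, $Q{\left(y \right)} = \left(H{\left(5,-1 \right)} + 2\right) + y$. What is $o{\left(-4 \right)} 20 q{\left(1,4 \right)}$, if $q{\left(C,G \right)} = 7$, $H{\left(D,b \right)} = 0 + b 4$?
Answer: $1400$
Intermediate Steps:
$H{\left(D,b \right)} = 4 b$ ($H{\left(D,b \right)} = 0 + 4 b = 4 b$)
$Q{\left(y \right)} = -2 + y$ ($Q{\left(y \right)} = \left(4 \left(-1\right) + 2\right) + y = \left(-4 + 2\right) + y = -2 + y$)
$o{\left(g \right)} = 2 - 2 g$ ($o{\left(g \right)} = - (-2 + \left(g + g\right)) = - (-2 + 2 g) = 2 - 2 g$)
$o{\left(-4 \right)} 20 q{\left(1,4 \right)} = \left(2 - -8\right) 20 \cdot 7 = \left(2 + 8\right) 20 \cdot 7 = 10 \cdot 20 \cdot 7 = 200 \cdot 7 = 1400$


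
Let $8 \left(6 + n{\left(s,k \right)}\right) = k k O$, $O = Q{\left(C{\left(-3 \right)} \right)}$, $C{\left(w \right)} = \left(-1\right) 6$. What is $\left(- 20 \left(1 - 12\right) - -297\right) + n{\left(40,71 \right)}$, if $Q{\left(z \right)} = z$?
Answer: $- \frac{13079}{4} \approx -3269.8$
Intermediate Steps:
$C{\left(w \right)} = -6$
$O = -6$
$n{\left(s,k \right)} = -6 - \frac{3 k^{2}}{4}$ ($n{\left(s,k \right)} = -6 + \frac{k k \left(-6\right)}{8} = -6 + \frac{k^{2} \left(-6\right)}{8} = -6 + \frac{\left(-6\right) k^{2}}{8} = -6 - \frac{3 k^{2}}{4}$)
$\left(- 20 \left(1 - 12\right) - -297\right) + n{\left(40,71 \right)} = \left(- 20 \left(1 - 12\right) - -297\right) - \left(6 + \frac{3 \cdot 71^{2}}{4}\right) = \left(\left(-20\right) \left(-11\right) + 297\right) - \frac{15147}{4} = \left(220 + 297\right) - \frac{15147}{4} = 517 - \frac{15147}{4} = - \frac{13079}{4}$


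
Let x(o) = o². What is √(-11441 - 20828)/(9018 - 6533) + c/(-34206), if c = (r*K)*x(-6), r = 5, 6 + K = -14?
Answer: 600/5701 + 23*I*√61/2485 ≈ 0.10524 + 0.072288*I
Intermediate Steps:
K = -20 (K = -6 - 14 = -20)
c = -3600 (c = (5*(-20))*(-6)² = -100*36 = -3600)
√(-11441 - 20828)/(9018 - 6533) + c/(-34206) = √(-11441 - 20828)/(9018 - 6533) - 3600/(-34206) = √(-32269)/2485 - 3600*(-1/34206) = (23*I*√61)*(1/2485) + 600/5701 = 23*I*√61/2485 + 600/5701 = 600/5701 + 23*I*√61/2485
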